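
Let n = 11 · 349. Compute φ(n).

φ(11) = 11 − 1 = 10.
φ(349) = 349 − 1 = 348.
Since φ is multiplicative, φ(3839) = 10 · 348 = 3480.

3480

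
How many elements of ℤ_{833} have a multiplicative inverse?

672

Factor 833: 833 = 7**2 · 17.
φ(833) = 833 · (1 − 1/7) · (1 − 1/17)
       = 833 · 96/119 = 672.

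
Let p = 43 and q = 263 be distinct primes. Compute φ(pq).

11004

φ(43) = 43 − 1 = 42.
φ(263) = 263 − 1 = 262.
Since φ is multiplicative, φ(11309) = 42 · 262 = 11004.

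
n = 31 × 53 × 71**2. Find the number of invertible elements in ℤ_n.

7753200

φ(8282363) = 8282363 · (1 − 1/31) · (1 − 1/53) · (1 − 1/71)
       = 8282363 · 109200/116653 = 7753200.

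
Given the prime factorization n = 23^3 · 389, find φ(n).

4515544

φ(4732963) = 4732963 · (1 − 1/23) · (1 − 1/389)
       = 4732963 · 8536/8947 = 4515544.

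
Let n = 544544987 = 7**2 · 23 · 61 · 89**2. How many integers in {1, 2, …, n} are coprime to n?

434206080

φ(544544987) = 544544987 · (1 − 1/7) · (1 − 1/23) · (1 − 1/61) · (1 − 1/89)
       = 544544987 · 696960/874069 = 434206080.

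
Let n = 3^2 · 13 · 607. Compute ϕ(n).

43632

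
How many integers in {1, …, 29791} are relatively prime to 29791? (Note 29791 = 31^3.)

φ(29791) = 29791 · (1 − 1/31)
       = 29791 · 30/31 = 28830.

28830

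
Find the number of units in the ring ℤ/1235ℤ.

864

Prime factorization: 1235 = 5 · 13 · 19.
φ(5) = 5 − 1 = 4.
φ(13) = 13 − 1 = 12.
φ(19) = 19 − 1 = 18.
φ(1235) = 4 × 12 × 18 = 864.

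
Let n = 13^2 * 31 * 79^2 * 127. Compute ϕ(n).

3633608160

φ(4152468073) = 4152468073 · (1 − 1/13) · (1 − 1/31) · (1 − 1/79) · (1 − 1/127)
       = 4152468073 · 3538080/4043299 = 3633608160.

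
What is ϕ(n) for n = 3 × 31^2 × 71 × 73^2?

684331200

φ(1090808997) = 1090808997 · (1 − 1/3) · (1 − 1/31) · (1 − 1/71) · (1 − 1/73)
       = 1090808997 · 302400/482019 = 684331200.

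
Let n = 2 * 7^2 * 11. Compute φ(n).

φ(1078) = 1078 · (1 − 1/2) · (1 − 1/7) · (1 − 1/11)
       = 1078 · 60/154 = 420.

420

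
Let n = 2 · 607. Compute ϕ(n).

606

φ(1214) = 1214 · (1 − 1/2) · (1 − 1/607)
       = 1214 · 606/1214 = 606.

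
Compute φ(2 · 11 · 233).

2320

φ(2) = 2 − 1 = 1.
φ(11) = 11 − 1 = 10.
φ(233) = 233 − 1 = 232.
Multiply: 1 · 10 · 232 = 2320.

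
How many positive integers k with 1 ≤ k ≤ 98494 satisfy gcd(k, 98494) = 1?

Prime factorization: 98494 = 2 · 11^3 · 37.
φ(2) = 2 − 1 = 1.
φ(11^3) = 11^3 − 11^2 = 1331 − 121 = 1210.
φ(37) = 37 − 1 = 36.
Multiply: 1 · 1210 · 36 = 43560.

43560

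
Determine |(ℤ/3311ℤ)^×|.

Prime factorization: 3311 = 7 · 11 · 43.
φ(7) = 7 − 1 = 6.
φ(11) = 11 − 1 = 10.
φ(43) = 43 − 1 = 42.
Multiply: 6 · 10 · 42 = 2520.

2520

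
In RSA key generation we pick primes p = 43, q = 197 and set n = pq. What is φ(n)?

φ(8471) = 8471 · (1 − 1/43) · (1 − 1/197)
       = 8471 · 8232/8471 = 8232.

8232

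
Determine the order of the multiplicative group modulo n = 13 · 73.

φ(13) = 13 − 1 = 12.
φ(73) = 73 − 1 = 72.
Since φ is multiplicative, φ(949) = 12 · 72 = 864.

864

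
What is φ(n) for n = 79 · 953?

φ(75287) = 75287 · (1 − 1/79) · (1 − 1/953)
       = 75287 · 74256/75287 = 74256.

74256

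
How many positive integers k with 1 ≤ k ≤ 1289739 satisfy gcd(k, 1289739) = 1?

696960

First factor: 1289739 = 3 · 11**3 · 17 · 19.
φ(3) = 3 − 1 = 2.
φ(11^3) = 11^2·(11−1) = 121·10 = 1210.
φ(17) = 17 − 1 = 16.
φ(19) = 19 − 1 = 18.
Since φ is multiplicative, φ(1289739) = 2 · 1210 · 16 · 18 = 696960.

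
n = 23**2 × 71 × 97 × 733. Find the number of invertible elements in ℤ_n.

φ(23^2) = 23^2 − 23^1 = 529 − 23 = 506.
φ(71) = 71 − 1 = 70.
φ(97) = 97 − 1 = 96.
φ(733) = 733 − 1 = 732.
φ(2670482459) = 506 × 70 × 96 × 732 = 2489034240.

2489034240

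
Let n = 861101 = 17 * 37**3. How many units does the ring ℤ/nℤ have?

788544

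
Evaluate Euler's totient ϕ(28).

12

Factor 28: 28 = 2**2 · 7.
φ(28) = 28 · (1 − 1/2) · (1 − 1/7)
       = 28 · 6/14 = 12.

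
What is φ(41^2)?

1640

φ(1681) = 1681 · (1 − 1/41)
       = 1681 · 40/41 = 1640.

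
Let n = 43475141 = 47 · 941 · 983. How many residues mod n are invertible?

42461680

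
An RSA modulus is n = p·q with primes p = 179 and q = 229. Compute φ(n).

40584

φ(pq) = (p−1)(q−1) = 178 · 228 = 40584.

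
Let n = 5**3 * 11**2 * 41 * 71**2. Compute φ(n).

φ(5^3) = 5^3 − 5^2 = 125 − 25 = 100.
φ(11^2) = 11^1·(11−1) = 11·10 = 110.
φ(41) = 41 − 1 = 40.
φ(71^2) = 71^1·(71−1) = 71·70 = 4970.
Since φ is multiplicative, φ(3126050125) = 100 · 110 · 40 · 4970 = 2186800000.

2186800000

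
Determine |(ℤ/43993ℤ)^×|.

40320

Prime factorization: 43993 = 29 · 37 · 41.
φ(43993) = 43993 · (1 − 1/29) · (1 − 1/37) · (1 − 1/41)
       = 43993 · 40320/43993 = 40320.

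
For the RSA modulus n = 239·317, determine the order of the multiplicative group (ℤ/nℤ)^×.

75208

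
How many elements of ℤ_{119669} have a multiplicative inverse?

101640

119669 = 11**2 · 23 · 43.
φ(11^2) = 11^1·(11−1) = 11·10 = 110.
φ(23) = 23 − 1 = 22.
φ(43) = 43 − 1 = 42.
Since φ is multiplicative, φ(119669) = 110 · 22 · 42 = 101640.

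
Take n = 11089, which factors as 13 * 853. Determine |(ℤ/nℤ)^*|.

φ(13) = 13 − 1 = 12.
φ(853) = 853 − 1 = 852.
Since φ is multiplicative, φ(11089) = 12 · 852 = 10224.

10224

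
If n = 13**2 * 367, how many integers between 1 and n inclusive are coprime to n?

φ(62023) = 62023 · (1 − 1/13) · (1 − 1/367)
       = 62023 · 4392/4771 = 57096.

57096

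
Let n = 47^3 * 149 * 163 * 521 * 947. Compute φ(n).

1198463350106880

φ(47^3) = 47^3 − 47^2 = 103823 − 2209 = 101614.
φ(149) = 149 − 1 = 148.
φ(163) = 163 − 1 = 162.
φ(521) = 521 − 1 = 520.
φ(947) = 947 − 1 = 946.
φ(1244099595633787) = 101614 × 148 × 162 × 520 × 946 = 1198463350106880.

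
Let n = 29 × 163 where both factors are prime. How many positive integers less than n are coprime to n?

4536

φ(4727) = 4727 · (1 − 1/29) · (1 − 1/163)
       = 4727 · 4536/4727 = 4536.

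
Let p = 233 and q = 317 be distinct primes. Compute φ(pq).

φ(n) = (p − 1)(q − 1) = (233−1)(317−1) = 232·316 = 73312.

73312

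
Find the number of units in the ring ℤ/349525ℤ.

240000

Prime factorization: 349525 = 5^2 · 11 · 31 · 41.
φ(349525) = 349525 · (1 − 1/5) · (1 − 1/11) · (1 − 1/31) · (1 − 1/41)
       = 349525 · 48000/69905 = 240000.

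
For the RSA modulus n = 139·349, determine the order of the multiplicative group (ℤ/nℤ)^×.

48024

For distinct primes, φ(pq) = (p−1)(q−1) = 138 × 348 = 48024.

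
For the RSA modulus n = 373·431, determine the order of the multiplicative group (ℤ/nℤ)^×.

159960

φ(373) = 373 − 1 = 372.
φ(431) = 431 − 1 = 430.
φ(160763) = 372 × 430 = 159960.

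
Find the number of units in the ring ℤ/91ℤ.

First factor: 91 = 7 × 13.
φ(91) = 91 · (1 − 1/7) · (1 − 1/13)
       = 91 · 72/91 = 72.

72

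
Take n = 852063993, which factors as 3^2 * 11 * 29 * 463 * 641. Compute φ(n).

496742400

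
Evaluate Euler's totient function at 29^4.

φ(707281) = 707281 · (1 − 1/29)
       = 707281 · 28/29 = 682892.

682892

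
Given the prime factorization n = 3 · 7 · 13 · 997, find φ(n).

143424

φ(272181) = 272181 · (1 − 1/3) · (1 − 1/7) · (1 − 1/13) · (1 − 1/997)
       = 272181 · 143424/272181 = 143424.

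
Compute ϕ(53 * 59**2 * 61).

10676640

φ(11254073) = 11254073 · (1 − 1/53) · (1 − 1/59) · (1 − 1/61)
       = 11254073 · 180960/190747 = 10676640.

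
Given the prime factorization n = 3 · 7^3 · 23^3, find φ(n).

φ(3) = 3 − 1 = 2.
φ(7^3) = 7^2·(7−1) = 49·6 = 294.
φ(23^3) = 23^2·(23−1) = 529·22 = 11638.
Since φ is multiplicative, φ(12519843) = 2 · 294 · 11638 = 6843144.

6843144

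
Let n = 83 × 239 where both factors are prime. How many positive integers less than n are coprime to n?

19516

φ(n) = (p − 1)(q − 1) = (83−1)(239−1) = 82·238 = 19516.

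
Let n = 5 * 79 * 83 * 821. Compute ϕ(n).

φ(5) = 5 − 1 = 4.
φ(79) = 79 − 1 = 78.
φ(83) = 83 − 1 = 82.
φ(821) = 821 − 1 = 820.
φ(26916485) = 4 × 78 × 82 × 820 = 20978880.

20978880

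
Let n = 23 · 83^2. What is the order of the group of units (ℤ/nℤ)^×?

149732

φ(23) = 23 − 1 = 22.
φ(83^2) = 83^1·(83−1) = 83·82 = 6806.
Since φ is multiplicative, φ(158447) = 22 · 6806 = 149732.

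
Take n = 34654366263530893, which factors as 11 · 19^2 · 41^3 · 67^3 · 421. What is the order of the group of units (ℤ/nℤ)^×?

φ(11) = 11 − 1 = 10.
φ(19^2) = 19^1·(19−1) = 19·18 = 342.
φ(41^3) = 41^3 − 41^2 = 68921 − 1681 = 67240.
φ(67^3) = 67^2·(67−1) = 4489·66 = 296274.
φ(421) = 421 − 1 = 420.
Since φ is multiplicative, φ(34654366263530893) = 10 · 342 · 67240 · 296274 · 420 = 28615190544864000.

28615190544864000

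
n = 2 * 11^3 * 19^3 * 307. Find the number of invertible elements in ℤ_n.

φ(5605408006) = 5605408006 · (1 − 1/2) · (1 − 1/11) · (1 − 1/19) · (1 − 1/307)
       = 5605408006 · 55080/128326 = 2405949480.

2405949480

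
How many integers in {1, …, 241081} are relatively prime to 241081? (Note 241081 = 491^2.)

240590

φ(491^2) = 491^1·(491−1) = 491·490 = 240590.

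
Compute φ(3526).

1680

3526 = 2 · 41 · 43.
φ(3526) = 3526 · (1 − 1/2) · (1 − 1/41) · (1 − 1/43)
       = 3526 · 1680/3526 = 1680.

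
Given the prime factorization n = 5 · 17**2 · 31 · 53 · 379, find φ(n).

φ(5) = 5 − 1 = 4.
φ(17^2) = 17^1·(17−1) = 17·16 = 272.
φ(31) = 31 − 1 = 30.
φ(53) = 53 − 1 = 52.
φ(379) = 379 − 1 = 378.
Multiply: 4 · 272 · 30 · 52 · 378 = 641571840.

641571840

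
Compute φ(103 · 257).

26112

φ(26471) = 26471 · (1 − 1/103) · (1 − 1/257)
       = 26471 · 26112/26471 = 26112.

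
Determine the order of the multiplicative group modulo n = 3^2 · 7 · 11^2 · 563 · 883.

φ(3789614367) = 3789614367 · (1 − 1/3) · (1 − 1/7) · (1 − 1/11) · (1 − 1/563) · (1 − 1/883)
       = 3789614367 · 59482080/114836799 = 1962908640.

1962908640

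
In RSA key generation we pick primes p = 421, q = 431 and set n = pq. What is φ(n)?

180600

φ(n) = (p − 1)(q − 1) = (421−1)(431−1) = 420·430 = 180600.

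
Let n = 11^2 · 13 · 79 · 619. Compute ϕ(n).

63629280

φ(76921273) = 76921273 · (1 − 1/11) · (1 − 1/13) · (1 − 1/79) · (1 − 1/619)
       = 76921273 · 5784480/6992843 = 63629280.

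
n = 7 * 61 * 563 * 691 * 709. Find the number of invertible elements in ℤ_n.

φ(7) = 7 − 1 = 6.
φ(61) = 61 − 1 = 60.
φ(563) = 563 − 1 = 562.
φ(691) = 691 − 1 = 690.
φ(709) = 709 − 1 = 708.
Since φ is multiplicative, φ(117777017519) = 6 · 60 · 562 · 690 · 708 = 98837366400.

98837366400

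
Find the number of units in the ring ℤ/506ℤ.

220

First factor: 506 = 2 · 11 · 23.
φ(506) = 506 · (1 − 1/2) · (1 − 1/11) · (1 − 1/23)
       = 506 · 220/506 = 220.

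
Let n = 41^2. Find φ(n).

1640

φ(1681) = 1681 · (1 − 1/41)
       = 1681 · 40/41 = 1640.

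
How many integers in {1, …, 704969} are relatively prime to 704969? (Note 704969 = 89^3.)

φ(704969) = 704969 · (1 − 1/89)
       = 704969 · 88/89 = 697048.

697048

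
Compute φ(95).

First factor: 95 = 5 × 19.
φ(5) = 5 − 1 = 4.
φ(19) = 19 − 1 = 18.
φ(95) = 4 × 18 = 72.

72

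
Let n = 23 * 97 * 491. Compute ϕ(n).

1034880

φ(1095421) = 1095421 · (1 − 1/23) · (1 − 1/97) · (1 − 1/491)
       = 1095421 · 1034880/1095421 = 1034880.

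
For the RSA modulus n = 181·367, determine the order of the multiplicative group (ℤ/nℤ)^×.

φ(181) = 181 − 1 = 180.
φ(367) = 367 − 1 = 366.
Multiply: 180 · 366 = 65880.

65880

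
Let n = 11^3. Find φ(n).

1210

φ(11^3) = 11^3 − 11^2 = 1331 − 121 = 1210.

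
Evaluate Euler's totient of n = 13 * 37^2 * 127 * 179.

358489152

φ(13) = 13 − 1 = 12.
φ(37^2) = 37^1·(37−1) = 37·36 = 1332.
φ(127) = 127 − 1 = 126.
φ(179) = 179 − 1 = 178.
Multiply: 12 · 1332 · 126 · 178 = 358489152.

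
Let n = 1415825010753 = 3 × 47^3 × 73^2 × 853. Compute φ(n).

910077745536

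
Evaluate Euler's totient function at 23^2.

506

φ(529) = 529 · (1 − 1/23)
       = 529 · 22/23 = 506.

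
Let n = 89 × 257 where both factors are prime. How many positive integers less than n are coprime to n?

22528

φ(22873) = 22873 · (1 − 1/89) · (1 − 1/257)
       = 22873 · 22528/22873 = 22528.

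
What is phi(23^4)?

φ(23^4) = 23^3·(23−1) = 12167·22 = 267674.

267674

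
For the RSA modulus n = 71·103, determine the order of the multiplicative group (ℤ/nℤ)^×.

φ(n) = (p − 1)(q − 1) = (71−1)(103−1) = 70·102 = 7140.

7140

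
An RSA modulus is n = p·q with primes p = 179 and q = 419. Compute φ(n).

74404

φ(179) = 179 − 1 = 178.
φ(419) = 419 − 1 = 418.
φ(75001) = 178 × 418 = 74404.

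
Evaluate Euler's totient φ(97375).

72000

Factor 97375: 97375 = 5^3 × 19 × 41.
φ(5^3) = 5^3 − 5^2 = 125 − 25 = 100.
φ(19) = 19 − 1 = 18.
φ(41) = 41 − 1 = 40.
Multiply: 100 · 18 · 40 = 72000.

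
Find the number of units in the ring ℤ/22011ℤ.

22011 = 3 · 11 · 23 · 29.
φ(3) = 3 − 1 = 2.
φ(11) = 11 − 1 = 10.
φ(23) = 23 − 1 = 22.
φ(29) = 29 − 1 = 28.
Since φ is multiplicative, φ(22011) = 2 · 10 · 22 · 28 = 12320.

12320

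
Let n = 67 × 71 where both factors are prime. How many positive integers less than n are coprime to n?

φ(67) = 67 − 1 = 66.
φ(71) = 71 − 1 = 70.
φ(4757) = 66 × 70 = 4620.

4620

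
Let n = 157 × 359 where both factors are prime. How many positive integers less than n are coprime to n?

55848

φ(157) = 157 − 1 = 156.
φ(359) = 359 − 1 = 358.
φ(56363) = 156 × 358 = 55848.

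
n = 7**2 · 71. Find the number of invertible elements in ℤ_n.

2940

φ(7^2) = 7^2 − 7^1 = 49 − 7 = 42.
φ(71) = 71 − 1 = 70.
φ(3479) = 42 × 70 = 2940.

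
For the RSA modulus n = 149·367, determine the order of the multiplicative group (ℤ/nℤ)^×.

54168

φ(54683) = 54683 · (1 − 1/149) · (1 − 1/367)
       = 54683 · 54168/54683 = 54168.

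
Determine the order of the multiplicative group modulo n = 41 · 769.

30720

φ(31529) = 31529 · (1 − 1/41) · (1 − 1/769)
       = 31529 · 30720/31529 = 30720.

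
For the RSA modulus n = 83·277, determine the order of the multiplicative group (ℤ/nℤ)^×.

22632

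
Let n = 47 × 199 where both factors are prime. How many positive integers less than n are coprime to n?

φ(n) = (p − 1)(q − 1) = (47−1)(199−1) = 46·198 = 9108.

9108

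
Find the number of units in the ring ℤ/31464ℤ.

9504

31464 = 2^3 · 3^2 · 19 · 23.
φ(31464) = 31464 · (1 − 1/2) · (1 − 1/3) · (1 − 1/19) · (1 − 1/23)
       = 31464 · 792/2622 = 9504.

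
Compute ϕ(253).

220

Factor 253: 253 = 11 × 23.
φ(11) = 11 − 1 = 10.
φ(23) = 23 − 1 = 22.
φ(253) = 10 × 22 = 220.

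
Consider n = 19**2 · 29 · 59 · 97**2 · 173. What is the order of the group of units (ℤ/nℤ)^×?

889576998912

φ(1005418293947) = 1005418293947 · (1 − 1/19) · (1 − 1/29) · (1 − 1/59) · (1 − 1/97) · (1 − 1/173)
       = 1005418293947 · 482678784/545533529 = 889576998912.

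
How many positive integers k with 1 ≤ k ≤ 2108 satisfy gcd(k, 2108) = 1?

960

Factor 2108: 2108 = 2**2 · 17 · 31.
φ(2108) = 2108 · (1 − 1/2) · (1 − 1/17) · (1 − 1/31)
       = 2108 · 480/1054 = 960.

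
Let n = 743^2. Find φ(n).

551306

φ(552049) = 552049 · (1 − 1/743)
       = 552049 · 742/743 = 551306.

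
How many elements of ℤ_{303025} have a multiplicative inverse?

211200

Prime factorization: 303025 = 5^2 × 17 × 23 × 31.
φ(303025) = 303025 · (1 − 1/5) · (1 − 1/17) · (1 − 1/23) · (1 − 1/31)
       = 303025 · 42240/60605 = 211200.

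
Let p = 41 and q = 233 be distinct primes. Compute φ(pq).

φ(pq) = (p−1)(q−1) = 40 · 232 = 9280.

9280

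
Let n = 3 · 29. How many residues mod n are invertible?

φ(87) = 87 · (1 − 1/3) · (1 − 1/29)
       = 87 · 56/87 = 56.

56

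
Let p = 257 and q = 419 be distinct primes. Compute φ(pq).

107008

φ(n) = (p − 1)(q − 1) = (257−1)(419−1) = 256·418 = 107008.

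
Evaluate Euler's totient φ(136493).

103680

Factor 136493: 136493 = 7 · 17 · 31 · 37.
φ(7) = 7 − 1 = 6.
φ(17) = 17 − 1 = 16.
φ(31) = 31 − 1 = 30.
φ(37) = 37 − 1 = 36.
Since φ is multiplicative, φ(136493) = 6 · 16 · 30 · 36 = 103680.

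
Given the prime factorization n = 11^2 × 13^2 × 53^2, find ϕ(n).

47292960

φ(57441241) = 57441241 · (1 − 1/11) · (1 − 1/13) · (1 − 1/53)
       = 57441241 · 6240/7579 = 47292960.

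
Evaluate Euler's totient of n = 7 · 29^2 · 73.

φ(7) = 7 − 1 = 6.
φ(29^2) = 29^1·(29−1) = 29·28 = 812.
φ(73) = 73 − 1 = 72.
Since φ is multiplicative, φ(429751) = 6 · 812 · 72 = 350784.

350784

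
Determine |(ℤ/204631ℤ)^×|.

204631 = 7 · 23 · 31 · 41.
φ(7) = 7 − 1 = 6.
φ(23) = 23 − 1 = 22.
φ(31) = 31 − 1 = 30.
φ(41) = 41 − 1 = 40.
φ(204631) = 6 × 22 × 30 × 40 = 158400.

158400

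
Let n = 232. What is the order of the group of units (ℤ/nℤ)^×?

First factor: 232 = 2**3 × 29.
φ(232) = 232 · (1 − 1/2) · (1 − 1/29)
       = 232 · 28/58 = 112.

112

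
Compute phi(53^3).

φ(148877) = 148877 · (1 − 1/53)
       = 148877 · 52/53 = 146068.

146068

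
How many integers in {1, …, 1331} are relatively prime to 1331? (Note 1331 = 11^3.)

1210

φ(11^3) = 11^3 − 11^2 = 1331 − 121 = 1210.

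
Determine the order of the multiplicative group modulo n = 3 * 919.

φ(3) = 3 − 1 = 2.
φ(919) = 919 − 1 = 918.
Since φ is multiplicative, φ(2757) = 2 · 918 = 1836.

1836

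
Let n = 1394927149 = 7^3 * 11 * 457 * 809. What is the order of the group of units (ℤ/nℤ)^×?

1083237120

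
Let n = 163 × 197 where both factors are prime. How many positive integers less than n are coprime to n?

31752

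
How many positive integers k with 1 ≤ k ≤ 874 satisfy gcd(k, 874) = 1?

396

Prime factorization: 874 = 2 × 19 × 23.
φ(2) = 2 − 1 = 1.
φ(19) = 19 − 1 = 18.
φ(23) = 23 − 1 = 22.
Multiply: 1 · 18 · 22 = 396.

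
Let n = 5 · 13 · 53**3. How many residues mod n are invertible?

7011264

φ(5) = 5 − 1 = 4.
φ(13) = 13 − 1 = 12.
φ(53^3) = 53^2·(53−1) = 2809·52 = 146068.
Multiply: 4 · 12 · 146068 = 7011264.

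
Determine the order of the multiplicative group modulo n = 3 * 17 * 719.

22976

φ(3) = 3 − 1 = 2.
φ(17) = 17 − 1 = 16.
φ(719) = 719 − 1 = 718.
Multiply: 2 · 16 · 718 = 22976.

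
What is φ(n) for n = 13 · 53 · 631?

φ(434759) = 434759 · (1 − 1/13) · (1 − 1/53) · (1 − 1/631)
       = 434759 · 393120/434759 = 393120.

393120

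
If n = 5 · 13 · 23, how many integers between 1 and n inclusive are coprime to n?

1056

φ(5) = 5 − 1 = 4.
φ(13) = 13 − 1 = 12.
φ(23) = 23 − 1 = 22.
Since φ is multiplicative, φ(1495) = 4 · 12 · 22 = 1056.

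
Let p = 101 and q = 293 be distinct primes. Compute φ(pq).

For distinct primes, φ(pq) = (p−1)(q−1) = 100 × 292 = 29200.

29200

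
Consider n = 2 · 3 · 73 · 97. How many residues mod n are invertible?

13824

φ(2) = 2 − 1 = 1.
φ(3) = 3 − 1 = 2.
φ(73) = 73 − 1 = 72.
φ(97) = 97 − 1 = 96.
Since φ is multiplicative, φ(42486) = 1 · 2 · 72 · 96 = 13824.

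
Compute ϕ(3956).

1848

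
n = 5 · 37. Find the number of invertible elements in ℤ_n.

φ(185) = 185 · (1 − 1/5) · (1 − 1/37)
       = 185 · 144/185 = 144.

144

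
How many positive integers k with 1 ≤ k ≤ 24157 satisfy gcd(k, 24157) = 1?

18816

Prime factorization: 24157 = 7^2 × 17 × 29.
φ(7^2) = 7^2 − 7^1 = 49 − 7 = 42.
φ(17) = 17 − 1 = 16.
φ(29) = 29 − 1 = 28.
Multiply: 42 · 16 · 28 = 18816.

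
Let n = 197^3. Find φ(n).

φ(7645373) = 7645373 · (1 − 1/197)
       = 7645373 · 196/197 = 7606564.

7606564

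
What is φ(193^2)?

37056

φ(37249) = 37249 · (1 − 1/193)
       = 37249 · 192/193 = 37056.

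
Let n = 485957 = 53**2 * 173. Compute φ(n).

474032

φ(485957) = 485957 · (1 − 1/53) · (1 − 1/173)
       = 485957 · 8944/9169 = 474032.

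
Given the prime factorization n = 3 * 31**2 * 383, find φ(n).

710520

φ(1104189) = 1104189 · (1 − 1/3) · (1 − 1/31) · (1 − 1/383)
       = 1104189 · 22920/35619 = 710520.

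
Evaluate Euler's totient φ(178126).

First factor: 178126 = 2 * 13**2 * 17 * 31.
φ(2) = 2 − 1 = 1.
φ(13^2) = 13^1·(13−1) = 13·12 = 156.
φ(17) = 17 − 1 = 16.
φ(31) = 31 − 1 = 30.
φ(178126) = 1 × 156 × 16 × 30 = 74880.

74880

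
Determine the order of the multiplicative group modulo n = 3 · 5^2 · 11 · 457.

182400

φ(3) = 3 − 1 = 2.
φ(5^2) = 5^1·(5−1) = 5·4 = 20.
φ(11) = 11 − 1 = 10.
φ(457) = 457 − 1 = 456.
Since φ is multiplicative, φ(377025) = 2 · 20 · 10 · 456 = 182400.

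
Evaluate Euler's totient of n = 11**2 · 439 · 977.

φ(51897263) = 51897263 · (1 − 1/11) · (1 − 1/439) · (1 − 1/977)
       = 51897263 · 4274880/4717933 = 47023680.

47023680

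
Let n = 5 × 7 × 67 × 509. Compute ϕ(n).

804672

φ(1193605) = 1193605 · (1 − 1/5) · (1 − 1/7) · (1 − 1/67) · (1 − 1/509)
       = 1193605 · 804672/1193605 = 804672.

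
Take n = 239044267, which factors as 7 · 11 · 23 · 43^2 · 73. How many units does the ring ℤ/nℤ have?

φ(7) = 7 − 1 = 6.
φ(11) = 11 − 1 = 10.
φ(23) = 23 − 1 = 22.
φ(43^2) = 43^1·(43−1) = 43·42 = 1806.
φ(73) = 73 − 1 = 72.
φ(239044267) = 6 × 10 × 22 × 1806 × 72 = 171642240.

171642240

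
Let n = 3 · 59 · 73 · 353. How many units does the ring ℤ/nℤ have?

2939904

φ(3) = 3 − 1 = 2.
φ(59) = 59 − 1 = 58.
φ(73) = 73 − 1 = 72.
φ(353) = 353 − 1 = 352.
Multiply: 2 · 58 · 72 · 352 = 2939904.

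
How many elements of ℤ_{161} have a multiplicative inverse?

161 = 7 * 23.
φ(7) = 7 − 1 = 6.
φ(23) = 23 − 1 = 22.
φ(161) = 6 × 22 = 132.

132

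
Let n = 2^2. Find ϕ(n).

2

φ(2^2) = 2^1·(2−1) = 2·1 = 2.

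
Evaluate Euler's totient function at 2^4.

φ(2^4) = 2^3·(2−1) = 8·1 = 8.

8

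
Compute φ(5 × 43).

168

φ(215) = 215 · (1 − 1/5) · (1 − 1/43)
       = 215 · 168/215 = 168.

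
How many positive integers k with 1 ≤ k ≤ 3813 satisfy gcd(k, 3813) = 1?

2400

First factor: 3813 = 3 × 31 × 41.
φ(3) = 3 − 1 = 2.
φ(31) = 31 − 1 = 30.
φ(41) = 41 − 1 = 40.
Since φ is multiplicative, φ(3813) = 2 · 30 · 40 = 2400.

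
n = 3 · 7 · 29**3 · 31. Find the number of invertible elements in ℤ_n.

8477280

φ(3) = 3 − 1 = 2.
φ(7) = 7 − 1 = 6.
φ(29^3) = 29^2·(29−1) = 841·28 = 23548.
φ(31) = 31 − 1 = 30.
Multiply: 2 · 6 · 23548 · 30 = 8477280.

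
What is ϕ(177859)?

142560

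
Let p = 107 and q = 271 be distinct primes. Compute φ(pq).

For distinct primes, φ(pq) = (p−1)(q−1) = 106 × 270 = 28620.

28620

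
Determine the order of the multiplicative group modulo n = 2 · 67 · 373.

24552

φ(2) = 2 − 1 = 1.
φ(67) = 67 − 1 = 66.
φ(373) = 373 − 1 = 372.
Since φ is multiplicative, φ(49982) = 1 · 66 · 372 = 24552.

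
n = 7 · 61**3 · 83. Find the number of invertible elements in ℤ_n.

φ(131875961) = 131875961 · (1 − 1/7) · (1 − 1/61) · (1 − 1/83)
       = 131875961 · 29520/35441 = 109843920.

109843920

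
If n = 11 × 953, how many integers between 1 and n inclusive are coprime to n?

9520

φ(10483) = 10483 · (1 − 1/11) · (1 − 1/953)
       = 10483 · 9520/10483 = 9520.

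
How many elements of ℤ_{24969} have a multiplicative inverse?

13440

24969 = 3 · 7 · 29 · 41.
φ(3) = 3 − 1 = 2.
φ(7) = 7 − 1 = 6.
φ(29) = 29 − 1 = 28.
φ(41) = 41 − 1 = 40.
Multiply: 2 · 6 · 28 · 40 = 13440.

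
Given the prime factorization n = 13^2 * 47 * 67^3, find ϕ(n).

2126062224

φ(13^2) = 13^1·(13−1) = 13·12 = 156.
φ(47) = 47 − 1 = 46.
φ(67^3) = 67^3 − 67^2 = 300763 − 4489 = 296274.
Since φ is multiplicative, φ(2388960509) = 156 · 46 · 296274 = 2126062224.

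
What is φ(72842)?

27720

Factor 72842: 72842 = 2 × 7 × 11**2 × 43.
φ(2) = 2 − 1 = 1.
φ(7) = 7 − 1 = 6.
φ(11^2) = 11^2 − 11^1 = 121 − 11 = 110.
φ(43) = 43 − 1 = 42.
Since φ is multiplicative, φ(72842) = 1 · 6 · 110 · 42 = 27720.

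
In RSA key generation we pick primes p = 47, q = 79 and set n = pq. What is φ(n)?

φ(47) = 47 − 1 = 46.
φ(79) = 79 − 1 = 78.
Multiply: 46 · 78 = 3588.

3588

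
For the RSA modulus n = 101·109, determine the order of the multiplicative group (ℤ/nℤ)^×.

10800

For distinct primes, φ(pq) = (p−1)(q−1) = 100 × 108 = 10800.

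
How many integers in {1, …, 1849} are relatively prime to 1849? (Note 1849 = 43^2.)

φ(1849) = 1849 · (1 − 1/43)
       = 1849 · 42/43 = 1806.

1806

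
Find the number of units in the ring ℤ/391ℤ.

352

Prime factorization: 391 = 17 · 23.
φ(391) = 391 · (1 − 1/17) · (1 − 1/23)
       = 391 · 352/391 = 352.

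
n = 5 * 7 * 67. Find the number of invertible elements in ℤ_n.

1584

φ(2345) = 2345 · (1 − 1/5) · (1 − 1/7) · (1 − 1/67)
       = 2345 · 1584/2345 = 1584.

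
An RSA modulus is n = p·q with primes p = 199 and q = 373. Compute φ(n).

73656

For distinct primes, φ(pq) = (p−1)(q−1) = 198 × 372 = 73656.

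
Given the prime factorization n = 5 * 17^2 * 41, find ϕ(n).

43520

φ(5) = 5 − 1 = 4.
φ(17^2) = 17^1·(17−1) = 17·16 = 272.
φ(41) = 41 − 1 = 40.
Multiply: 4 · 272 · 40 = 43520.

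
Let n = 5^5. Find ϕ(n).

φ(3125) = 3125 · (1 − 1/5)
       = 3125 · 4/5 = 2500.

2500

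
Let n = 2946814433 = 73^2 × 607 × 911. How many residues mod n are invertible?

2898473760

φ(2946814433) = 2946814433 · (1 − 1/73) · (1 − 1/607) · (1 − 1/911)
       = 2946814433 · 39705120/40367321 = 2898473760.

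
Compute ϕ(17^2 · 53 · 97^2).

φ(17^2) = 17^1·(17−1) = 17·16 = 272.
φ(53) = 53 − 1 = 52.
φ(97^2) = 97^2 − 97^1 = 9409 − 97 = 9312.
Multiply: 272 · 52 · 9312 = 131708928.

131708928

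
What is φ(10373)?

8800

Factor 10373: 10373 = 11 · 23 · 41.
φ(11) = 11 − 1 = 10.
φ(23) = 23 − 1 = 22.
φ(41) = 41 − 1 = 40.
Multiply: 10 · 22 · 40 = 8800.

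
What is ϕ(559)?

504

Factor 559: 559 = 13 * 43.
φ(13) = 13 − 1 = 12.
φ(43) = 43 − 1 = 42.
φ(559) = 12 × 42 = 504.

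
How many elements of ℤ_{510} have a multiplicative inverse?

128

First factor: 510 = 2 * 3 * 5 * 17.
φ(2) = 2 − 1 = 1.
φ(3) = 3 − 1 = 2.
φ(5) = 5 − 1 = 4.
φ(17) = 17 − 1 = 16.
φ(510) = 1 × 2 × 4 × 16 = 128.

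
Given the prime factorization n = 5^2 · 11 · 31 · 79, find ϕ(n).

φ(673475) = 673475 · (1 − 1/5) · (1 − 1/11) · (1 − 1/31) · (1 − 1/79)
       = 673475 · 93600/134695 = 468000.

468000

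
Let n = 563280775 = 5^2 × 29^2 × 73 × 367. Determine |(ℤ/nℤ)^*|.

φ(563280775) = 563280775 · (1 − 1/5) · (1 − 1/29) · (1 − 1/73) · (1 − 1/367)
       = 563280775 · 2951424/3884695 = 427956480.

427956480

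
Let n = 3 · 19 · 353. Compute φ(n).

12672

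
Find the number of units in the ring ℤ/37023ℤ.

Factor 37023: 37023 = 3 * 7 * 41 * 43.
φ(37023) = 37023 · (1 − 1/3) · (1 − 1/7) · (1 − 1/41) · (1 − 1/43)
       = 37023 · 20160/37023 = 20160.

20160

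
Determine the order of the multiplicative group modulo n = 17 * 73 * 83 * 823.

φ(17) = 17 − 1 = 16.
φ(73) = 73 − 1 = 72.
φ(83) = 83 − 1 = 82.
φ(823) = 823 − 1 = 822.
Since φ is multiplicative, φ(84771469) = 16 · 72 · 82 · 822 = 77649408.

77649408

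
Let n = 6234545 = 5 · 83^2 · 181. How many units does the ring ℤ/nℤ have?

4900320

φ(6234545) = 6234545 · (1 − 1/5) · (1 − 1/83) · (1 − 1/181)
       = 6234545 · 59040/75115 = 4900320.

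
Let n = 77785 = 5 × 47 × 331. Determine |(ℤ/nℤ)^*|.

60720

φ(5) = 5 − 1 = 4.
φ(47) = 47 − 1 = 46.
φ(331) = 331 − 1 = 330.
φ(77785) = 4 × 46 × 330 = 60720.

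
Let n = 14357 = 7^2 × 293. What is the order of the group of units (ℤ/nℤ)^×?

φ(7^2) = 7^1·(7−1) = 7·6 = 42.
φ(293) = 293 − 1 = 292.
φ(14357) = 42 × 292 = 12264.

12264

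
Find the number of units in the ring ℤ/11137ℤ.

9072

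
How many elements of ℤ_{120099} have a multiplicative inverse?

63504

120099 = 3 · 7^2 · 19 · 43.
φ(3) = 3 − 1 = 2.
φ(7^2) = 7^2 − 7^1 = 49 − 7 = 42.
φ(19) = 19 − 1 = 18.
φ(43) = 43 − 1 = 42.
Since φ is multiplicative, φ(120099) = 2 · 42 · 18 · 42 = 63504.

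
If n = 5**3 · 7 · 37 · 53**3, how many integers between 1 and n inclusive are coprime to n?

3155068800

φ(5^3) = 5^2·(5−1) = 25·4 = 100.
φ(7) = 7 − 1 = 6.
φ(37) = 37 − 1 = 36.
φ(53^3) = 53^3 − 53^2 = 148877 − 2809 = 146068.
φ(4819892875) = 100 × 6 × 36 × 146068 = 3155068800.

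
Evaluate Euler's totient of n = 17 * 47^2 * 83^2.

φ(17) = 17 − 1 = 16.
φ(47^2) = 47^1·(47−1) = 47·46 = 2162.
φ(83^2) = 83^1·(83−1) = 83·82 = 6806.
Multiply: 16 · 2162 · 6806 = 235433152.

235433152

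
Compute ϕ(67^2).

4422

φ(67^2) = 67^2 − 67^1 = 4489 − 67 = 4422.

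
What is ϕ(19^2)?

φ(361) = 361 · (1 − 1/19)
       = 361 · 18/19 = 342.

342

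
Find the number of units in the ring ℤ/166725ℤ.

First factor: 166725 = 3**3 · 5**2 · 13 · 19.
φ(166725) = 166725 · (1 − 1/3) · (1 − 1/5) · (1 − 1/13) · (1 − 1/19)
       = 166725 · 1728/3705 = 77760.

77760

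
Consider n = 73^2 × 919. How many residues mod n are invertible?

φ(73^2) = 73^2 − 73^1 = 5329 − 73 = 5256.
φ(919) = 919 − 1 = 918.
φ(4897351) = 5256 × 918 = 4825008.

4825008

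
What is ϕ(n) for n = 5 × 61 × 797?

191040

φ(5) = 5 − 1 = 4.
φ(61) = 61 − 1 = 60.
φ(797) = 797 − 1 = 796.
Multiply: 4 · 60 · 796 = 191040.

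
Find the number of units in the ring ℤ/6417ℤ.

3960

6417 = 3^2 · 23 · 31.
φ(3^2) = 3^1·(3−1) = 3·2 = 6.
φ(23) = 23 − 1 = 22.
φ(31) = 31 − 1 = 30.
Since φ is multiplicative, φ(6417) = 6 · 22 · 30 = 3960.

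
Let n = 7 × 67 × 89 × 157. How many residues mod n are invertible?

5436288

φ(7) = 7 − 1 = 6.
φ(67) = 67 − 1 = 66.
φ(89) = 89 − 1 = 88.
φ(157) = 157 − 1 = 156.
Since φ is multiplicative, φ(6553337) = 6 · 66 · 88 · 156 = 5436288.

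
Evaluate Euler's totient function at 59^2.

φ(59^2) = 59^1·(59−1) = 59·58 = 3422.

3422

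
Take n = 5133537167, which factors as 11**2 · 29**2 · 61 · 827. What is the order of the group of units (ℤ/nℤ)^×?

φ(11^2) = 11^2 − 11^1 = 121 − 11 = 110.
φ(29^2) = 29^2 − 29^1 = 841 − 29 = 812.
φ(61) = 61 − 1 = 60.
φ(827) = 827 − 1 = 826.
Multiply: 110 · 812 · 60 · 826 = 4426699200.

4426699200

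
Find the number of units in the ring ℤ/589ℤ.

540

589 = 19 · 31.
φ(19) = 19 − 1 = 18.
φ(31) = 31 − 1 = 30.
Multiply: 18 · 30 = 540.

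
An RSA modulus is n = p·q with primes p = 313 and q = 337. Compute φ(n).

φ(n) = (p − 1)(q − 1) = (313−1)(337−1) = 312·336 = 104832.

104832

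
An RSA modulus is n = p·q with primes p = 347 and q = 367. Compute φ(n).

126636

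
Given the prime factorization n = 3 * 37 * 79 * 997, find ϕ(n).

5593536

φ(8742693) = 8742693 · (1 − 1/3) · (1 − 1/37) · (1 − 1/79) · (1 − 1/997)
       = 8742693 · 5593536/8742693 = 5593536.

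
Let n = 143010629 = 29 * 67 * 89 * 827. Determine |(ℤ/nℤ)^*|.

φ(143010629) = 143010629 · (1 − 1/29) · (1 − 1/67) · (1 − 1/89) · (1 − 1/827)
       = 143010629 · 134327424/143010629 = 134327424.

134327424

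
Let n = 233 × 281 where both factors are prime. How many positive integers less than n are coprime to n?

φ(pq) = (p−1)(q−1) = 232 · 280 = 64960.

64960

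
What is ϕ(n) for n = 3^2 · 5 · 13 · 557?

φ(3^2) = 3^1·(3−1) = 3·2 = 6.
φ(5) = 5 − 1 = 4.
φ(13) = 13 − 1 = 12.
φ(557) = 557 − 1 = 556.
φ(325845) = 6 × 4 × 12 × 556 = 160128.

160128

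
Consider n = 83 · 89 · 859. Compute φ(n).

6191328

φ(83) = 83 − 1 = 82.
φ(89) = 89 − 1 = 88.
φ(859) = 859 − 1 = 858.
φ(6345433) = 82 × 88 × 858 = 6191328.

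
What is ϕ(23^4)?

267674

φ(23^4) = 23^4 − 23^3 = 279841 − 12167 = 267674.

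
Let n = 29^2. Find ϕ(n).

812

φ(29^2) = 29^2 − 29^1 = 841 − 29 = 812.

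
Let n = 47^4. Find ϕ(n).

4775858

φ(47^4) = 47^4 − 47^3 = 4879681 − 103823 = 4775858.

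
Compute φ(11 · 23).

φ(253) = 253 · (1 − 1/11) · (1 − 1/23)
       = 253 · 220/253 = 220.

220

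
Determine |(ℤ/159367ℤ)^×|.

137280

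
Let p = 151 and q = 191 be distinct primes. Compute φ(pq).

28500

φ(n) = (p − 1)(q − 1) = (151−1)(191−1) = 150·190 = 28500.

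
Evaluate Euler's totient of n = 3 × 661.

1320

φ(1983) = 1983 · (1 − 1/3) · (1 − 1/661)
       = 1983 · 1320/1983 = 1320.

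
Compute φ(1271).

1200

1271 = 31 · 41.
φ(1271) = 1271 · (1 − 1/31) · (1 − 1/41)
       = 1271 · 1200/1271 = 1200.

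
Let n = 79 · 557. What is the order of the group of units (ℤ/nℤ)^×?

43368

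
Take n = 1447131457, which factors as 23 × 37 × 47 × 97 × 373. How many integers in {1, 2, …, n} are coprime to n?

φ(1447131457) = 1447131457 · (1 − 1/23) · (1 − 1/37) · (1 − 1/47) · (1 − 1/97) · (1 − 1/373)
       = 1447131457 · 1301059584/1447131457 = 1301059584.

1301059584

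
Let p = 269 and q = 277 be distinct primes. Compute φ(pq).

73968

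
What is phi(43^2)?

1806

φ(1849) = 1849 · (1 − 1/43)
       = 1849 · 42/43 = 1806.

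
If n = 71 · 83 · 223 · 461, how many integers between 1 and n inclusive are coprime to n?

586168800

φ(71) = 71 − 1 = 70.
φ(83) = 83 − 1 = 82.
φ(223) = 223 − 1 = 222.
φ(461) = 461 − 1 = 460.
φ(605818079) = 70 × 82 × 222 × 460 = 586168800.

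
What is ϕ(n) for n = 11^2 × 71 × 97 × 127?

93139200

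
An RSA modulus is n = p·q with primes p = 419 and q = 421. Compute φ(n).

φ(419) = 419 − 1 = 418.
φ(421) = 421 − 1 = 420.
Multiply: 418 · 420 = 175560.

175560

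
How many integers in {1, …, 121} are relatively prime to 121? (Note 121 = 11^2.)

110

φ(121) = 121 · (1 − 1/11)
       = 121 · 10/11 = 110.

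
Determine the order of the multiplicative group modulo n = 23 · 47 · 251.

φ(23) = 23 − 1 = 22.
φ(47) = 47 − 1 = 46.
φ(251) = 251 − 1 = 250.
φ(271331) = 22 × 46 × 250 = 253000.

253000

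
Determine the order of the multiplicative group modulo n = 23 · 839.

18436

φ(19297) = 19297 · (1 − 1/23) · (1 − 1/839)
       = 19297 · 18436/19297 = 18436.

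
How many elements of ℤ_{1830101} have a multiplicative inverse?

1362816

Factor 1830101: 1830101 = 7**2 × 13**3 × 17.
φ(7^2) = 7^2 − 7^1 = 49 − 7 = 42.
φ(13^3) = 13^2·(13−1) = 169·12 = 2028.
φ(17) = 17 − 1 = 16.
Since φ is multiplicative, φ(1830101) = 42 · 2028 · 16 = 1362816.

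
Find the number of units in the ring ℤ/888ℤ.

Factor 888: 888 = 2^3 · 3 · 37.
φ(888) = 888 · (1 − 1/2) · (1 − 1/3) · (1 − 1/37)
       = 888 · 72/222 = 288.

288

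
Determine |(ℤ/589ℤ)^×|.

540

Prime factorization: 589 = 19 · 31.
φ(19) = 19 − 1 = 18.
φ(31) = 31 − 1 = 30.
Since φ is multiplicative, φ(589) = 18 · 30 = 540.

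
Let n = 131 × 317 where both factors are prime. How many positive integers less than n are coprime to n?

φ(41527) = 41527 · (1 − 1/131) · (1 − 1/317)
       = 41527 · 41080/41527 = 41080.

41080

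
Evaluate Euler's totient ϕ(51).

Factor 51: 51 = 3 · 17.
φ(51) = 51 · (1 − 1/3) · (1 − 1/17)
       = 51 · 32/51 = 32.

32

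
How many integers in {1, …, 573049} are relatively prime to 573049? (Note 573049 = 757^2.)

φ(573049) = 573049 · (1 − 1/757)
       = 573049 · 756/757 = 572292.

572292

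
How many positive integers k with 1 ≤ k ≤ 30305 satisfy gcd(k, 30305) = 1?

20160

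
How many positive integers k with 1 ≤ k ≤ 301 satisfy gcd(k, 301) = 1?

252

First factor: 301 = 7 · 43.
φ(7) = 7 − 1 = 6.
φ(43) = 43 − 1 = 42.
Multiply: 6 · 42 = 252.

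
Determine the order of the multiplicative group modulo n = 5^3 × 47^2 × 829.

179013600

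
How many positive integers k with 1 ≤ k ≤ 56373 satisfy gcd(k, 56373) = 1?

33264

First factor: 56373 = 3 × 19 × 23 × 43.
φ(3) = 3 − 1 = 2.
φ(19) = 19 − 1 = 18.
φ(23) = 23 − 1 = 22.
φ(43) = 43 − 1 = 42.
φ(56373) = 2 × 18 × 22 × 42 = 33264.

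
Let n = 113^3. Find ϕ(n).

1430128

φ(1442897) = 1442897 · (1 − 1/113)
       = 1442897 · 112/113 = 1430128.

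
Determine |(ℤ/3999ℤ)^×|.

2520

3999 = 3 · 31 · 43.
φ(3999) = 3999 · (1 − 1/3) · (1 − 1/31) · (1 − 1/43)
       = 3999 · 2520/3999 = 2520.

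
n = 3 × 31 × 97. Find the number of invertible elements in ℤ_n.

5760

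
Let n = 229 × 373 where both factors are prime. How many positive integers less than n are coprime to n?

For distinct primes, φ(pq) = (p−1)(q−1) = 228 × 372 = 84816.

84816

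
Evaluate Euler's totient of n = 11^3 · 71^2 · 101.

601370000

φ(11^3) = 11^3 − 11^2 = 1331 − 121 = 1210.
φ(71^2) = 71^2 − 71^1 = 5041 − 71 = 4970.
φ(101) = 101 − 1 = 100.
Since φ is multiplicative, φ(677666671) = 1210 · 4970 · 100 = 601370000.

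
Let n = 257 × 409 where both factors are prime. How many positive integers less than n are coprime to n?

104448

φ(105113) = 105113 · (1 − 1/257) · (1 − 1/409)
       = 105113 · 104448/105113 = 104448.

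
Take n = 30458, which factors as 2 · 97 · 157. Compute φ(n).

φ(30458) = 30458 · (1 − 1/2) · (1 − 1/97) · (1 − 1/157)
       = 30458 · 14976/30458 = 14976.

14976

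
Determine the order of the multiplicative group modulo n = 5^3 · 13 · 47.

φ(5^3) = 5^3 − 5^2 = 125 − 25 = 100.
φ(13) = 13 − 1 = 12.
φ(47) = 47 − 1 = 46.
φ(76375) = 100 × 12 × 46 = 55200.

55200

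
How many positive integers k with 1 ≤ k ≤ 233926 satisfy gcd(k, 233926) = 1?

88200

Factor 233926: 233926 = 2 * 7**3 * 11 * 31.
φ(233926) = 233926 · (1 − 1/2) · (1 − 1/7) · (1 − 1/11) · (1 − 1/31)
       = 233926 · 1800/4774 = 88200.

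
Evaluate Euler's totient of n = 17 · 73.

1152

φ(1241) = 1241 · (1 − 1/17) · (1 − 1/73)
       = 1241 · 1152/1241 = 1152.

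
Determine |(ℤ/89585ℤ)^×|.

63360

Prime factorization: 89585 = 5 · 19 · 23 · 41.
φ(5) = 5 − 1 = 4.
φ(19) = 19 − 1 = 18.
φ(23) = 23 − 1 = 22.
φ(41) = 41 − 1 = 40.
φ(89585) = 4 × 18 × 22 × 40 = 63360.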